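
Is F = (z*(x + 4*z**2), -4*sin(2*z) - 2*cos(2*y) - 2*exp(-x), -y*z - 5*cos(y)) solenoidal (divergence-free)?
No, ∇·F = -y + z + 4*sin(2*y)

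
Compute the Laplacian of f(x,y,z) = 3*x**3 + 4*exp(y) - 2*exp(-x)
18*x + 4*exp(y) - 2*exp(-x)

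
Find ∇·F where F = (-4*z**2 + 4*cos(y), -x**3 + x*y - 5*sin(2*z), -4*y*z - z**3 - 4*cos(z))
x - 4*y - 3*z**2 + 4*sin(z)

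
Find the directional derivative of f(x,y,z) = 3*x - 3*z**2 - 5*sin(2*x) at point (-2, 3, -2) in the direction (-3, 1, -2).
3*sqrt(14)*(-11 + 10*cos(4))/14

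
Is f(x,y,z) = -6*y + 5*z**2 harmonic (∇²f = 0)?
No, ∇²f = 10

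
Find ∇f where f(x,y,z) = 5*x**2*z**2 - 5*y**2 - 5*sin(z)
(10*x*z**2, -10*y, 10*x**2*z - 5*cos(z))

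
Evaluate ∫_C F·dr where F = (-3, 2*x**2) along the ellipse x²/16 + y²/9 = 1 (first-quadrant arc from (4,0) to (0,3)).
76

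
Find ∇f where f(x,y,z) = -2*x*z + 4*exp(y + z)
(-2*z, 4*exp(y + z), -2*x + 4*exp(y + z))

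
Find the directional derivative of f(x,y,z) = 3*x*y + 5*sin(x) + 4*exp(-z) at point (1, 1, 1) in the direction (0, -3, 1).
sqrt(10)*(-9*E - 4)*exp(-1)/10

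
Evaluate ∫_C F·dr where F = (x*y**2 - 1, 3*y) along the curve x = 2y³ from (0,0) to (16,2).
374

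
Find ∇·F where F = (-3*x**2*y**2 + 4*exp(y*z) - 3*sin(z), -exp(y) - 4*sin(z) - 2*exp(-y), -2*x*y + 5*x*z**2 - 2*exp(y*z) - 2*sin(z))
-6*x*y**2 + 10*x*z - 2*y*exp(y*z) - exp(y) - 2*cos(z) + 2*exp(-y)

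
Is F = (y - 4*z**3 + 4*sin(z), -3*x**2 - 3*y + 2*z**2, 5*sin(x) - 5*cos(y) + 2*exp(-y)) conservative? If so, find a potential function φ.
No, ∇×F = (-4*z + 5*sin(y) - 2*exp(-y), -12*z**2 - 5*cos(x) + 4*cos(z), -6*x - 1) ≠ 0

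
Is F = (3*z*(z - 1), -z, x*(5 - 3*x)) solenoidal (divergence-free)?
Yes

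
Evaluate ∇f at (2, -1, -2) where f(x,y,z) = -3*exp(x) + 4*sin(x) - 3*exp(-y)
(-3*exp(2) + 4*cos(2), 3*E, 0)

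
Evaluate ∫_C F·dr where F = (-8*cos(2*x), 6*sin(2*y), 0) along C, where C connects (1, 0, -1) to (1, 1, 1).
3 - 3*cos(2)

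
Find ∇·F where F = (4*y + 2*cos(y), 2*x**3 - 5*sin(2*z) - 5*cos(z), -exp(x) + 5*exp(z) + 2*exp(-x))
5*exp(z)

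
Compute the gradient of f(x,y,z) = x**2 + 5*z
(2*x, 0, 5)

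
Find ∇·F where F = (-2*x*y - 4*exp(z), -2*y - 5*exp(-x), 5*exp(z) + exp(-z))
-2*y + 5*exp(z) - 2 - exp(-z)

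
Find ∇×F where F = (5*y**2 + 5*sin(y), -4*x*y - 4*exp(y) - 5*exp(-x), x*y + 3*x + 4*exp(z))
(x, -y - 3, -14*y - 5*cos(y) + 5*exp(-x))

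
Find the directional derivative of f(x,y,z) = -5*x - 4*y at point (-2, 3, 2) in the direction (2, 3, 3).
-sqrt(22)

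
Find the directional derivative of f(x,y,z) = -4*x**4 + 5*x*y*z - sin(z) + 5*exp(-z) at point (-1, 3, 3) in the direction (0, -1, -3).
3*sqrt(10)*(exp(3)*cos(3) + 5 + 20*exp(3))*exp(-3)/10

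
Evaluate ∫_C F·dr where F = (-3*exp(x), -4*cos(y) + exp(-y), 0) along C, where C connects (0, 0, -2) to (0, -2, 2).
-exp(2) + 1 + 4*sin(2)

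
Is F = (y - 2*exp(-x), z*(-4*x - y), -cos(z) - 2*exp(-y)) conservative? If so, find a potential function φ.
No, ∇×F = (4*x + y + 2*exp(-y), 0, -4*z - 1) ≠ 0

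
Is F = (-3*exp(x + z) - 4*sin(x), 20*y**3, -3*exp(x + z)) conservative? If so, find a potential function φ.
Yes, F is conservative. φ = 5*y**4 - 3*exp(x + z) + 4*cos(x)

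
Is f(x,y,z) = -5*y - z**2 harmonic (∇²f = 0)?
No, ∇²f = -2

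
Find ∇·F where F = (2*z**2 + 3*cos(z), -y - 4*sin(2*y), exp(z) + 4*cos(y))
exp(z) - 8*cos(2*y) - 1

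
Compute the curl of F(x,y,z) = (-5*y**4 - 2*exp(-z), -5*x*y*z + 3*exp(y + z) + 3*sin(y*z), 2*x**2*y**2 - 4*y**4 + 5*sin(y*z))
(4*x**2*y + 5*x*y - 16*y**3 - 3*y*cos(y*z) + 5*z*cos(y*z) - 3*exp(y + z), -4*x*y**2 + 2*exp(-z), 5*y*(4*y**2 - z))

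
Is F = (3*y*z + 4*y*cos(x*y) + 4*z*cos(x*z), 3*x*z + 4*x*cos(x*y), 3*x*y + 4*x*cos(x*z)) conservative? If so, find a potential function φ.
Yes, F is conservative. φ = 3*x*y*z + 4*sin(x*y) + 4*sin(x*z)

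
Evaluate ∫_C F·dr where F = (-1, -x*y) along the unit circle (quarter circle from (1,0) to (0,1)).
2/3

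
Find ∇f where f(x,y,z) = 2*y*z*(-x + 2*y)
(-2*y*z, 2*z*(-x + 4*y), 2*y*(-x + 2*y))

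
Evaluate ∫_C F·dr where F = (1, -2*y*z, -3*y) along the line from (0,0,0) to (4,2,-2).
46/3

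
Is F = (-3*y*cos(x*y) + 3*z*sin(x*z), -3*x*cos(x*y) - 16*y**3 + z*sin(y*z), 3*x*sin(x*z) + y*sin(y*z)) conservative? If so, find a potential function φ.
Yes, F is conservative. φ = -4*y**4 - 3*sin(x*y) - 3*cos(x*z) - cos(y*z)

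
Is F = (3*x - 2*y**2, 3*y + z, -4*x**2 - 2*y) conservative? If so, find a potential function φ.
No, ∇×F = (-3, 8*x, 4*y) ≠ 0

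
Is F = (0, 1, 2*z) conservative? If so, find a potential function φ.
Yes, F is conservative. φ = y + z**2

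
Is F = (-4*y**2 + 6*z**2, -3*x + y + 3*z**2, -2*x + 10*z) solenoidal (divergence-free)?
No, ∇·F = 11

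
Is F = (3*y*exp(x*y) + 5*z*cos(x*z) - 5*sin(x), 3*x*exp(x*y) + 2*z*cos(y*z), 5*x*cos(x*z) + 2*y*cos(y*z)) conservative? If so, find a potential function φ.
Yes, F is conservative. φ = 3*exp(x*y) + 5*sin(x*z) + 2*sin(y*z) + 5*cos(x)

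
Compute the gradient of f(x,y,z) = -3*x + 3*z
(-3, 0, 3)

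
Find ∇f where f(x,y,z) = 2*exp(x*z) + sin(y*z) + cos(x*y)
(-y*sin(x*y) + 2*z*exp(x*z), -x*sin(x*y) + z*cos(y*z), 2*x*exp(x*z) + y*cos(y*z))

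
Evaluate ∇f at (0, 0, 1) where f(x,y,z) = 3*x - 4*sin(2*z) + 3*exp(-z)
(3, 0, -3*exp(-1) - 8*cos(2))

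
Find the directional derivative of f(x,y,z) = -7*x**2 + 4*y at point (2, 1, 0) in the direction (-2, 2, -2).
32*sqrt(3)/3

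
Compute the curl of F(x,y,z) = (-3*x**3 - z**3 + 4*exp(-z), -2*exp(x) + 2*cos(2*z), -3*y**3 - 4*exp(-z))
(-9*y**2 + 4*sin(2*z), -3*z**2 - 4*exp(-z), -2*exp(x))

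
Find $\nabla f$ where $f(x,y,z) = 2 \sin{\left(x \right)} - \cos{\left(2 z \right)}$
(2*cos(x), 0, 2*sin(2*z))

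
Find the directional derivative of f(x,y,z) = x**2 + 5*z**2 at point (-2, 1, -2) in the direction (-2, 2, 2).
-16*sqrt(3)/3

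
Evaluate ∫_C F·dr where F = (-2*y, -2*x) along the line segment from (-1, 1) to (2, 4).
-18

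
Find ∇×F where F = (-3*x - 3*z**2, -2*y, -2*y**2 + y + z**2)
(1 - 4*y, -6*z, 0)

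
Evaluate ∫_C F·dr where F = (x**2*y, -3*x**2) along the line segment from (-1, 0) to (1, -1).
2/3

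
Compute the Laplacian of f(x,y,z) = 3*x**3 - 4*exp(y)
18*x - 4*exp(y)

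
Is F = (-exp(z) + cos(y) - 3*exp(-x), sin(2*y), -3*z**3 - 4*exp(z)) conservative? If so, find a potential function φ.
No, ∇×F = (0, -exp(z), sin(y)) ≠ 0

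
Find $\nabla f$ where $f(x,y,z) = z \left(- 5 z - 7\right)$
(0, 0, -10*z - 7)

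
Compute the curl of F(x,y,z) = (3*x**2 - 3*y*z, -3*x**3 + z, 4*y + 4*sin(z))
(3, -3*y, -9*x**2 + 3*z)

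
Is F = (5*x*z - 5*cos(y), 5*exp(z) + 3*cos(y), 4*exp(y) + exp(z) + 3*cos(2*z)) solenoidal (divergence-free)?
No, ∇·F = 5*z + exp(z) - 3*sin(y) - 6*sin(2*z)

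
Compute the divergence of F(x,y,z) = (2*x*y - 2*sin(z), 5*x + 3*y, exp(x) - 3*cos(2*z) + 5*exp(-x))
2*y + 6*sin(2*z) + 3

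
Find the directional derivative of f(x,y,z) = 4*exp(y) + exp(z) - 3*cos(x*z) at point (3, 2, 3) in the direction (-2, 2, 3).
sqrt(17)*(9*sin(9) + 8*exp(2) + 3*exp(3))/17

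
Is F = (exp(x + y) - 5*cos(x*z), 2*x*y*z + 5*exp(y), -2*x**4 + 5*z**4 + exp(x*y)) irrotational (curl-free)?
No, ∇×F = (x*(-2*y + exp(x*y)), 8*x**3 + 5*x*sin(x*z) - y*exp(x*y), 2*y*z - exp(x + y))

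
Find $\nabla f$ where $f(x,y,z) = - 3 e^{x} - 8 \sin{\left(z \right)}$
(-3*exp(x), 0, -8*cos(z))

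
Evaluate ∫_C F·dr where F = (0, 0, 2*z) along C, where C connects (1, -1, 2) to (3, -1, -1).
-3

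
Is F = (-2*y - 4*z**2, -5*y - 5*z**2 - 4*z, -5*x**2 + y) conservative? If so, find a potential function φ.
No, ∇×F = (10*z + 5, 10*x - 8*z, 2) ≠ 0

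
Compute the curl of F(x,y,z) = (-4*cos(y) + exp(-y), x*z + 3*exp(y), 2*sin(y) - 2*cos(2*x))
(-x + 2*cos(y), -4*sin(2*x), z - 4*sin(y) + exp(-y))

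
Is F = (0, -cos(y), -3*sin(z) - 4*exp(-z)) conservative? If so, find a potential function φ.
Yes, F is conservative. φ = -sin(y) + 3*cos(z) + 4*exp(-z)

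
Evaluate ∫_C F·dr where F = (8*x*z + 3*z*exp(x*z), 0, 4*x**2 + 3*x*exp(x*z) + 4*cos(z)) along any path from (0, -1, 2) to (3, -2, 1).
-4*sin(2) + 4*sin(1) + 33 + 3*exp(3)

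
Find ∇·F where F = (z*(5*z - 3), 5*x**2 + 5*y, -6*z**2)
5 - 12*z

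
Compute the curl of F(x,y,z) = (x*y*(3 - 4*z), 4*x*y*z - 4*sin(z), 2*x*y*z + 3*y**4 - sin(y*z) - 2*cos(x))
(-4*x*y + 2*x*z + 12*y**3 - z*cos(y*z) + 4*cos(z), -4*x*y - 2*y*z - 2*sin(x), x*(4*z - 3) + 4*y*z)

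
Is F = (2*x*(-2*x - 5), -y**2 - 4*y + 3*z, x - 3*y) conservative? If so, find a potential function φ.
No, ∇×F = (-6, -1, 0) ≠ 0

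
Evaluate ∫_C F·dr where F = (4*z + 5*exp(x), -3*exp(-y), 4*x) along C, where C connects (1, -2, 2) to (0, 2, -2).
-3*exp(2) - 5*E - 3 + 3*exp(-2)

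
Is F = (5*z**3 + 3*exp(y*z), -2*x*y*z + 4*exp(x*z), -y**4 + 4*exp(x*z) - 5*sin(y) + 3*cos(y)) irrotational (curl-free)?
No, ∇×F = (2*x*y - 4*x*exp(x*z) - 4*y**3 - 3*sin(y) - 5*cos(y), 3*y*exp(y*z) + 15*z**2 - 4*z*exp(x*z), z*(-2*y + 4*exp(x*z) - 3*exp(y*z)))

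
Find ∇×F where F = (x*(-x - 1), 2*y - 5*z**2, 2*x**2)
(10*z, -4*x, 0)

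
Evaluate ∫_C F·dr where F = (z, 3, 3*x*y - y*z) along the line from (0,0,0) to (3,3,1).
37/2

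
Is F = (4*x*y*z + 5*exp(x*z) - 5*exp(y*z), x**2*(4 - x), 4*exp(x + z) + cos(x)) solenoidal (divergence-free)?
No, ∇·F = 4*y*z + 5*z*exp(x*z) + 4*exp(x + z)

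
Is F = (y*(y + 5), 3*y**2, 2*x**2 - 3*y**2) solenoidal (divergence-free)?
No, ∇·F = 6*y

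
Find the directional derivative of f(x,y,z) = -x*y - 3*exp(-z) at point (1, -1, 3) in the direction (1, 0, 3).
sqrt(10)*(9 + exp(3))*exp(-3)/10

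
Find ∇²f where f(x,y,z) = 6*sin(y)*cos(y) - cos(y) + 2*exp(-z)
-24*sin(y)*cos(y) + cos(y) + 2*exp(-z)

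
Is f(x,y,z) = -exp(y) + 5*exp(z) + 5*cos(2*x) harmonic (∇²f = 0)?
No, ∇²f = -exp(y) + 5*exp(z) - 20*cos(2*x)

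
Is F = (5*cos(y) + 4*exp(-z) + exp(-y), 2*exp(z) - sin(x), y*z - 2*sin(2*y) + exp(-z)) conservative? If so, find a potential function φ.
No, ∇×F = (z - 2*exp(z) - 4*cos(2*y), -4*exp(-z), 5*sin(y) - cos(x) + exp(-y)) ≠ 0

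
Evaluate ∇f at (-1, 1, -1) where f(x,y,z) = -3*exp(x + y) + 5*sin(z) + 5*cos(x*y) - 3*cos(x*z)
(-3 + 2*sin(1), -5*sin(1) - 3, -3*sin(1) + 5*cos(1))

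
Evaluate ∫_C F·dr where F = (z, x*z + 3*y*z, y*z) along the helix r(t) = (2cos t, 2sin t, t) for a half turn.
pi*(-3 + pi)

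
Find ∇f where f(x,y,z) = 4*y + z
(0, 4, 1)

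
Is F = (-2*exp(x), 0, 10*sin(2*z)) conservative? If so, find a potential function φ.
Yes, F is conservative. φ = -2*exp(x) - 5*cos(2*z)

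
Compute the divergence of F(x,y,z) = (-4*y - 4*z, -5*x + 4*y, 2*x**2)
4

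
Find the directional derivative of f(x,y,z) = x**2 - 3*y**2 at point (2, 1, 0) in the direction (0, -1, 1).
3*sqrt(2)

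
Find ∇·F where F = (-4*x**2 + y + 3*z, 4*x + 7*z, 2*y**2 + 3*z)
3 - 8*x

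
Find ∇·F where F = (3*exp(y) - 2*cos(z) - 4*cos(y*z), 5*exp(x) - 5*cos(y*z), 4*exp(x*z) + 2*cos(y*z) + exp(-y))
4*x*exp(x*z) - 2*y*sin(y*z) + 5*z*sin(y*z)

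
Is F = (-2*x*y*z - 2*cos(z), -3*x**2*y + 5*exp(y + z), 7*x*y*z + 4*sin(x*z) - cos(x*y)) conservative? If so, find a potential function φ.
No, ∇×F = (7*x*z + x*sin(x*y) - 5*exp(y + z), -2*x*y - 7*y*z - y*sin(x*y) - 4*z*cos(x*z) + 2*sin(z), 2*x*(-3*y + z)) ≠ 0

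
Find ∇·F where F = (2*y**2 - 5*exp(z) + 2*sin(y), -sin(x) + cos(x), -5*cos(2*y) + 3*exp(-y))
0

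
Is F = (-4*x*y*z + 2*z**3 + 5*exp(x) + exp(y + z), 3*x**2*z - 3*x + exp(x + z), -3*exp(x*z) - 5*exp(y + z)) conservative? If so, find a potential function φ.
No, ∇×F = (-3*x**2 - exp(x + z) - 5*exp(y + z), -4*x*y + 6*z**2 + 3*z*exp(x*z) + exp(y + z), 10*x*z + exp(x + z) - exp(y + z) - 3) ≠ 0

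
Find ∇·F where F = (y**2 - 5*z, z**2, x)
0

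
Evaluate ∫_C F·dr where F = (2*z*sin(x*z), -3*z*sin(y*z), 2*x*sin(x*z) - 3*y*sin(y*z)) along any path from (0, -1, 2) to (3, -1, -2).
2 - 2*cos(6)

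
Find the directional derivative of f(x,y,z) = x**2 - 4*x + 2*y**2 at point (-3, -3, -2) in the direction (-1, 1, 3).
-2*sqrt(11)/11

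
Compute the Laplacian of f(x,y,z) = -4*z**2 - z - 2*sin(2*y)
8*sin(2*y) - 8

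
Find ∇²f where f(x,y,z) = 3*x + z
0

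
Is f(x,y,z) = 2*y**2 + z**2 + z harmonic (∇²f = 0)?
No, ∇²f = 6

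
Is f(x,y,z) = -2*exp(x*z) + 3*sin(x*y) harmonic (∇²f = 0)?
No, ∇²f = -2*x**2*exp(x*z) - 3*x**2*sin(x*y) - 3*y**2*sin(x*y) - 2*z**2*exp(x*z)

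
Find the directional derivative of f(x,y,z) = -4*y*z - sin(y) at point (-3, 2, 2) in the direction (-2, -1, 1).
sqrt(6)*cos(2)/6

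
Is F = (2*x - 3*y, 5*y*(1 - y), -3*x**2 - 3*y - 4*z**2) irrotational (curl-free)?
No, ∇×F = (-3, 6*x, 3)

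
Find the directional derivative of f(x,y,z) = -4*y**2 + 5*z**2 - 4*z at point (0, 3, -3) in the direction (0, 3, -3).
5*sqrt(2)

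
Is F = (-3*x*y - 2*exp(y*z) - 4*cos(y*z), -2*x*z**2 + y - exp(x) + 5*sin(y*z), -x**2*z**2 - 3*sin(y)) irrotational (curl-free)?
No, ∇×F = (4*x*z - 5*y*cos(y*z) - 3*cos(y), 2*x*z**2 - 2*y*exp(y*z) + 4*y*sin(y*z), 3*x - 2*z**2 + 2*z*exp(y*z) - 4*z*sin(y*z) - exp(x))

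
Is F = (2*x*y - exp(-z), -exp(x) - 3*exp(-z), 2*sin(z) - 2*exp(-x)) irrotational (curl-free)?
No, ∇×F = (-3*exp(-z), exp(-z) - 2*exp(-x), -2*x - exp(x))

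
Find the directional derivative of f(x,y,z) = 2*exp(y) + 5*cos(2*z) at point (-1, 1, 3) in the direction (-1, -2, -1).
sqrt(6)*(-2*E + 5*sin(6))/3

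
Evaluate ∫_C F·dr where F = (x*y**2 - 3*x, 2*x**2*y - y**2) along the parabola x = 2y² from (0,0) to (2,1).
-11/3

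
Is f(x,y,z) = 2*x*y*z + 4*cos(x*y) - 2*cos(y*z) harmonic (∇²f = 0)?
No, ∇²f = -4*x**2*cos(x*y) - 4*y**2*cos(x*y) + 2*y**2*cos(y*z) + 2*z**2*cos(y*z)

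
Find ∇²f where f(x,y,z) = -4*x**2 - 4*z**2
-16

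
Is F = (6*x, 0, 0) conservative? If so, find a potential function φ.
Yes, F is conservative. φ = 3*x**2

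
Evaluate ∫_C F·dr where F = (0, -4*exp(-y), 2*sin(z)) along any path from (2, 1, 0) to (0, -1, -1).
-2*cos(1) + 2 + 8*sinh(1)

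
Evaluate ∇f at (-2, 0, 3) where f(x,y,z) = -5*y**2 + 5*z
(0, 0, 5)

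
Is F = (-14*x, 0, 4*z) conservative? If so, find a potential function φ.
Yes, F is conservative. φ = -7*x**2 + 2*z**2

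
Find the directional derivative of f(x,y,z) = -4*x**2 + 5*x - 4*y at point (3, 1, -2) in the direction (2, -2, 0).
-15*sqrt(2)/2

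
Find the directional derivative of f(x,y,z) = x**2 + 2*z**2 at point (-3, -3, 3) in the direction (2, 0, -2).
-9*sqrt(2)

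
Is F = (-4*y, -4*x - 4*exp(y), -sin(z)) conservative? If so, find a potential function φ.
Yes, F is conservative. φ = -4*x*y - 4*exp(y) + cos(z)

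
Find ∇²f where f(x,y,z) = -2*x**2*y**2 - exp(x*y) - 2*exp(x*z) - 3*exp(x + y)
-x**2*exp(x*y) - 2*x**2*exp(x*z) - 4*x**2 - y**2*exp(x*y) - 4*y**2 - 2*z**2*exp(x*z) - 6*exp(x + y)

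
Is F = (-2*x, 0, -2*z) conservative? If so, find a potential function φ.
Yes, F is conservative. φ = -x**2 - z**2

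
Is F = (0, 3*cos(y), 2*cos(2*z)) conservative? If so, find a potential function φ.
Yes, F is conservative. φ = 3*sin(y) + sin(2*z)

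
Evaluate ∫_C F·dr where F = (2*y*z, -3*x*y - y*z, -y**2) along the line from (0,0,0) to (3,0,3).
0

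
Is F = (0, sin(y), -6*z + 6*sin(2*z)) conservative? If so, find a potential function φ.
Yes, F is conservative. φ = -3*z**2 - cos(y) - 3*cos(2*z)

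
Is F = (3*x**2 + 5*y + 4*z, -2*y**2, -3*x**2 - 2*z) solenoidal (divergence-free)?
No, ∇·F = 6*x - 4*y - 2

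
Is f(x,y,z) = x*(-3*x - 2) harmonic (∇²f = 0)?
No, ∇²f = -6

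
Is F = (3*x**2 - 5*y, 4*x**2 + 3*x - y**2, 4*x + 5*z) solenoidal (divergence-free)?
No, ∇·F = 6*x - 2*y + 5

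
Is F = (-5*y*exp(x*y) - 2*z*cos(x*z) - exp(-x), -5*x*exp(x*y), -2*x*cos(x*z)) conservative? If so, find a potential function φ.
Yes, F is conservative. φ = -5*exp(x*y) - 2*sin(x*z) + exp(-x)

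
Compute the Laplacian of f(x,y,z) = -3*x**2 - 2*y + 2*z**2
-2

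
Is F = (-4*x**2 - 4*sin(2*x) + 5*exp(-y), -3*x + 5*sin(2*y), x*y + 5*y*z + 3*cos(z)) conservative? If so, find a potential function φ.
No, ∇×F = (x + 5*z, -y, -3 + 5*exp(-y)) ≠ 0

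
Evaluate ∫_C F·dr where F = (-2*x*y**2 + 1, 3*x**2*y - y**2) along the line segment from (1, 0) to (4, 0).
3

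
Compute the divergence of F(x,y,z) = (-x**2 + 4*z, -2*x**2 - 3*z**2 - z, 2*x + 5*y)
-2*x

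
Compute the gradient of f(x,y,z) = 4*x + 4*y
(4, 4, 0)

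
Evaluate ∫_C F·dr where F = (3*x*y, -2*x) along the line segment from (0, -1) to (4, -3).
-48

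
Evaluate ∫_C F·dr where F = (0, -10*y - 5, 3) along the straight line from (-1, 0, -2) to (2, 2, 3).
-15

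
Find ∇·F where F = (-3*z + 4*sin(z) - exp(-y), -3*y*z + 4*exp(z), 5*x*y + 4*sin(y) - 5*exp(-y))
-3*z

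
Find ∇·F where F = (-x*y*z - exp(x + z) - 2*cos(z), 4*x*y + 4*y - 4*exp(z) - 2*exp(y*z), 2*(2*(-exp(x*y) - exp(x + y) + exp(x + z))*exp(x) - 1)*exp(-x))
4*x - y*z - 2*z*exp(y*z) + 3*exp(x + z) + 4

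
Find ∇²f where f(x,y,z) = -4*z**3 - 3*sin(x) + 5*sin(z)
-24*z + 3*sin(x) - 5*sin(z)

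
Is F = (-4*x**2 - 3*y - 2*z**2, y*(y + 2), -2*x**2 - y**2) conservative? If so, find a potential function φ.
No, ∇×F = (-2*y, 4*x - 4*z, 3) ≠ 0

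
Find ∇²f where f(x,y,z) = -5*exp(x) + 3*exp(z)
-5*exp(x) + 3*exp(z)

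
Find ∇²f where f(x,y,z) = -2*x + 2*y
0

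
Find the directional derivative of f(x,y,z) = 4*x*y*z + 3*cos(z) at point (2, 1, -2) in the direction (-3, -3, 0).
12*sqrt(2)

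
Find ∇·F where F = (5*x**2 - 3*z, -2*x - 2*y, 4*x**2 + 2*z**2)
10*x + 4*z - 2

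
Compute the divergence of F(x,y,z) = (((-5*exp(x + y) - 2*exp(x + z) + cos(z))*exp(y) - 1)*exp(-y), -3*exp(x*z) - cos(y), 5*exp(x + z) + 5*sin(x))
-5*exp(x + y) + 3*exp(x + z) + sin(y)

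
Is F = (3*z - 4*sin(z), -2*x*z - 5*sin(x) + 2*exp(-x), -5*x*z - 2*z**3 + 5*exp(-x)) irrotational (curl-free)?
No, ∇×F = (2*x, 5*z - 4*cos(z) + 3 + 5*exp(-x), -2*z - 5*cos(x) - 2*exp(-x))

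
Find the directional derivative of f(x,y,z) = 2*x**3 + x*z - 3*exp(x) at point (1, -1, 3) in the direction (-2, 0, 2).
sqrt(2)*(-8 + 3*E)/2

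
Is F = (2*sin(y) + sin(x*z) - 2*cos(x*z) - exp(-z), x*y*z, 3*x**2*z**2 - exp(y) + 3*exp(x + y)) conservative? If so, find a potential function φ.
No, ∇×F = (-x*y - exp(y) + 3*exp(x + y), -6*x*z**2 + 2*x*sin(x*z) + x*cos(x*z) - 3*exp(x + y) + exp(-z), y*z - 2*cos(y)) ≠ 0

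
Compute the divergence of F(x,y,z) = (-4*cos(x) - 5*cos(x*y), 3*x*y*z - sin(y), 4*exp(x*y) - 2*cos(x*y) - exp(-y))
3*x*z + 5*y*sin(x*y) + 4*sin(x) - cos(y)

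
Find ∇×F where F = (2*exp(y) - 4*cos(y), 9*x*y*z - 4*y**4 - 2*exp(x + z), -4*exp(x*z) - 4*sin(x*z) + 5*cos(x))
(-9*x*y + 2*exp(x + z), 4*z*exp(x*z) + 4*z*cos(x*z) + 5*sin(x), 9*y*z - 2*exp(y) - 2*exp(x + z) - 4*sin(y))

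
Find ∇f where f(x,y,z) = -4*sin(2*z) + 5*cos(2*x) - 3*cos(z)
(-10*sin(2*x), 0, 3*sin(z) - 8*cos(2*z))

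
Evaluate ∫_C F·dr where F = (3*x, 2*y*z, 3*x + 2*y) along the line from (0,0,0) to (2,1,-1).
4/3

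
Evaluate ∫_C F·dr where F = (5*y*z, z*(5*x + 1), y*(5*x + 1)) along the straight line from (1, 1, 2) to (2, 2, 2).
32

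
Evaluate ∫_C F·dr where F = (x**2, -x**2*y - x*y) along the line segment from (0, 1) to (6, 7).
-414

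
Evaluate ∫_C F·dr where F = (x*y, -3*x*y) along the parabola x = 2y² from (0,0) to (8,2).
136/5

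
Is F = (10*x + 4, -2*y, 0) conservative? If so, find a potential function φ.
Yes, F is conservative. φ = 5*x**2 + 4*x - y**2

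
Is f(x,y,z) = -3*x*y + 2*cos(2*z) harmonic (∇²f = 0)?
No, ∇²f = -8*cos(2*z)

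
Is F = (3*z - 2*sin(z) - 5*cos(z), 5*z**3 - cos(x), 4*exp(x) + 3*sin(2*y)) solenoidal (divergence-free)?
Yes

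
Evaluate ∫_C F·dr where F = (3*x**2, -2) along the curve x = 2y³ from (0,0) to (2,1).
6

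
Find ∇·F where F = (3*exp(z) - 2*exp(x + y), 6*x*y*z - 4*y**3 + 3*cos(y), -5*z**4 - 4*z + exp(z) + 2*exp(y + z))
6*x*z - 12*y**2 - 20*z**3 + exp(z) - 2*exp(x + y) + 2*exp(y + z) - 3*sin(y) - 4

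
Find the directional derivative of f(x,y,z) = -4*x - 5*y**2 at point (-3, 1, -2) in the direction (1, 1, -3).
-14*sqrt(11)/11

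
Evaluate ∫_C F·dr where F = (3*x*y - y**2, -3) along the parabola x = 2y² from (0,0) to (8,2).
658/5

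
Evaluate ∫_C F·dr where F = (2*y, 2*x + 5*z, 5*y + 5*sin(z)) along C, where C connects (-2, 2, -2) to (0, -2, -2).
48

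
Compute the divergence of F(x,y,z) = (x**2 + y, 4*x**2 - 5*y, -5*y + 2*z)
2*x - 3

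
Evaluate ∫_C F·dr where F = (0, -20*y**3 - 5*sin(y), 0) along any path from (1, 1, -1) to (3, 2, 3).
-75 - 5*cos(1) + 5*cos(2)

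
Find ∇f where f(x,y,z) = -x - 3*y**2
(-1, -6*y, 0)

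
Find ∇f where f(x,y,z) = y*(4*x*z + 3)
(4*y*z, 4*x*z + 3, 4*x*y)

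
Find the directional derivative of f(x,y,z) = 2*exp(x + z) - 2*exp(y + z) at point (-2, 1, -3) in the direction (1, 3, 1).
4*sqrt(11)*(1 - 2*exp(3))*exp(-5)/11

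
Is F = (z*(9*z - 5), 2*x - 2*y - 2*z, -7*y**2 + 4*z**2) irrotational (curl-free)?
No, ∇×F = (2 - 14*y, 18*z - 5, 2)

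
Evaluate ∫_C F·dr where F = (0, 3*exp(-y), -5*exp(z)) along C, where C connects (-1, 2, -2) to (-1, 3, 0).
-5 - 3*exp(-3) + 8*exp(-2)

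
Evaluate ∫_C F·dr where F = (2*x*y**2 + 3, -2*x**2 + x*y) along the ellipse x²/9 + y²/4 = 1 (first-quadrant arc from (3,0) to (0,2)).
-47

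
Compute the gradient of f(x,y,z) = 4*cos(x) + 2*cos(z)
(-4*sin(x), 0, -2*sin(z))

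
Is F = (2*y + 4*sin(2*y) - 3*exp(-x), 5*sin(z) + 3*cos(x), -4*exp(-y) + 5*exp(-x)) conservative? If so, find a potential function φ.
No, ∇×F = (-5*cos(z) + 4*exp(-y), 5*exp(-x), -3*sin(x) + 16*sin(y)**2 - 10) ≠ 0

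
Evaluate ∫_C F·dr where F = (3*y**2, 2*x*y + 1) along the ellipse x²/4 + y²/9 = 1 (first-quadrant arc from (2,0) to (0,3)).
-21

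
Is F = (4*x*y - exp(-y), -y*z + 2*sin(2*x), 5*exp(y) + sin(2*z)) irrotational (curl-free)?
No, ∇×F = (y + 5*exp(y), 0, -4*x + 4*cos(2*x) - exp(-y))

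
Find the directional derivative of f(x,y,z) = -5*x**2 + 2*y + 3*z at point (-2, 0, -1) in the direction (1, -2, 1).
19*sqrt(6)/6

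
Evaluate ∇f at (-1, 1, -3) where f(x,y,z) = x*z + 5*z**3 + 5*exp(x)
(-3 + 5*exp(-1), 0, 134)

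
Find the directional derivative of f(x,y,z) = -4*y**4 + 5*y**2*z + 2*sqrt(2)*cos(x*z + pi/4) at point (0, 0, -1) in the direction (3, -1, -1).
6*sqrt(11)/11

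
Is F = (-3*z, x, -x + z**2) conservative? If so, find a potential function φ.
No, ∇×F = (0, -2, 1) ≠ 0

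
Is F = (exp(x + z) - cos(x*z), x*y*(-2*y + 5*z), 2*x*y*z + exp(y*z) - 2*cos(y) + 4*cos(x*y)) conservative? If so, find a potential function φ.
No, ∇×F = (-5*x*y + 2*x*z - 4*x*sin(x*y) + z*exp(y*z) + 2*sin(y), x*sin(x*z) - 2*y*z + 4*y*sin(x*y) + exp(x + z), y*(-2*y + 5*z)) ≠ 0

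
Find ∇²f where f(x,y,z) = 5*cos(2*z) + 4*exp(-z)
-20*cos(2*z) + 4*exp(-z)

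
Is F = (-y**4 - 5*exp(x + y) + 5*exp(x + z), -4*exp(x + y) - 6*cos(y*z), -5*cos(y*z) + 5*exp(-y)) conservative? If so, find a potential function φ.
No, ∇×F = (((-6*y + 5*z)*exp(y)*sin(y*z) - 5)*exp(-y), 5*exp(x + z), 4*y**3 + exp(x + y)) ≠ 0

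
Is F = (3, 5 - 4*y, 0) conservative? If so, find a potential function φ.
Yes, F is conservative. φ = 3*x - 2*y**2 + 5*y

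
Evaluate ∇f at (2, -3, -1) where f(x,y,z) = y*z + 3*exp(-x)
(-3*exp(-2), -1, -3)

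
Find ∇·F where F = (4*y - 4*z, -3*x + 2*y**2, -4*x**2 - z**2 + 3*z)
4*y - 2*z + 3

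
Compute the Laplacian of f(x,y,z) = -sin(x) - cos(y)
sin(x) + cos(y)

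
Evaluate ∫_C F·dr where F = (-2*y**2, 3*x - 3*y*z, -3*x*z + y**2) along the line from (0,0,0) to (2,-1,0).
-13/3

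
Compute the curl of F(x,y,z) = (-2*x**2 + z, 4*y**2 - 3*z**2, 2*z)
(6*z, 1, 0)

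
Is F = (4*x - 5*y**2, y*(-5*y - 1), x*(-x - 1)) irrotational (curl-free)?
No, ∇×F = (0, 2*x + 1, 10*y)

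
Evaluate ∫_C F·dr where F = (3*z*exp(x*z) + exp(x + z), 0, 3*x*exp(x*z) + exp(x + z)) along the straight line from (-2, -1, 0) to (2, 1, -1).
-3 + 2*exp(-2) + E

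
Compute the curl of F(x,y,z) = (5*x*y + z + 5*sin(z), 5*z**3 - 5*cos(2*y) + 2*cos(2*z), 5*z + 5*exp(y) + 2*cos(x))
(-15*z**2 + 5*exp(y) + 4*sin(2*z), 2*sin(x) + 5*cos(z) + 1, -5*x)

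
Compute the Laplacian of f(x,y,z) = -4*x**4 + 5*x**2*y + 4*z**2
-48*x**2 + 10*y + 8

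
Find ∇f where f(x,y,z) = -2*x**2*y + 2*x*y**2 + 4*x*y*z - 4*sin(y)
(2*y*(-2*x + y + 2*z), -2*x**2 + 4*x*y + 4*x*z - 4*cos(y), 4*x*y)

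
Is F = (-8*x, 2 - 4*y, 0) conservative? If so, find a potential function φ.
Yes, F is conservative. φ = -4*x**2 - 2*y**2 + 2*y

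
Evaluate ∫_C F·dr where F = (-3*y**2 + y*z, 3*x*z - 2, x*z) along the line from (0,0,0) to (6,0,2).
8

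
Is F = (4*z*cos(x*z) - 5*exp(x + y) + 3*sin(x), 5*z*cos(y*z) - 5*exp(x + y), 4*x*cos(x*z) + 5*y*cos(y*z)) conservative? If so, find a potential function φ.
Yes, F is conservative. φ = -5*exp(x + y) + 4*sin(x*z) + 5*sin(y*z) - 3*cos(x)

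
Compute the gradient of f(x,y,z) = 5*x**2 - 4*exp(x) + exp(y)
(10*x - 4*exp(x), exp(y), 0)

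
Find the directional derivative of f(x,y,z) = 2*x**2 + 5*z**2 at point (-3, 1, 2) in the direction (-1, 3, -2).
-2*sqrt(14)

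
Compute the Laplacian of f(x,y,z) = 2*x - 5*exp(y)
-5*exp(y)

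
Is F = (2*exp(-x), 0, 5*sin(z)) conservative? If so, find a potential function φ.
Yes, F is conservative. φ = -5*cos(z) - 2*exp(-x)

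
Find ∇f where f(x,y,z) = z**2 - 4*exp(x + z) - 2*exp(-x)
(2*(1 - 2*exp(2*x + z))*exp(-x), 0, 2*z - 4*exp(x + z))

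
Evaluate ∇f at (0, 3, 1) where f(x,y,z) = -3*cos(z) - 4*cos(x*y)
(0, 0, 3*sin(1))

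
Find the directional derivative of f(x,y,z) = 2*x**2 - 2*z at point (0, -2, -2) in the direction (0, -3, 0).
0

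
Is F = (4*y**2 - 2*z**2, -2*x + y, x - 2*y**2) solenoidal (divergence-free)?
No, ∇·F = 1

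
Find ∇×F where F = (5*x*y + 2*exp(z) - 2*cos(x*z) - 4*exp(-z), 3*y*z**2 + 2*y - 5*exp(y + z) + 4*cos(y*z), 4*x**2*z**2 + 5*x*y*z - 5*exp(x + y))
(5*x*z - 6*y*z + 4*y*sin(y*z) - 5*exp(x + y) + 5*exp(y + z), -8*x*z**2 + 2*x*sin(x*z) - 5*y*z + 2*exp(z) + 5*exp(x + y) + 4*exp(-z), -5*x)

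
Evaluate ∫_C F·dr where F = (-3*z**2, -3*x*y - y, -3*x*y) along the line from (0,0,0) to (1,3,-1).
-23/2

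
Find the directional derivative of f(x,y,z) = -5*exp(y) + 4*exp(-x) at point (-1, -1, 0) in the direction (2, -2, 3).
2*sqrt(17)*(5 - 4*exp(2))*exp(-1)/17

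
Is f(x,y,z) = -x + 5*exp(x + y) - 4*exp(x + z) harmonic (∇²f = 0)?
No, ∇²f = 10*exp(x + y) - 8*exp(x + z)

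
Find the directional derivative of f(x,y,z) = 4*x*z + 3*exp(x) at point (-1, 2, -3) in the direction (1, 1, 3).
3*sqrt(11)*(1 - 8*E)*exp(-1)/11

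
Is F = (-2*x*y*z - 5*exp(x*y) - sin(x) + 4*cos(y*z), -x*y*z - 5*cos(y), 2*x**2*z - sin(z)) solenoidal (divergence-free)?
No, ∇·F = 2*x**2 - x*z - 2*y*z - 5*y*exp(x*y) + 5*sin(y) - cos(x) - cos(z)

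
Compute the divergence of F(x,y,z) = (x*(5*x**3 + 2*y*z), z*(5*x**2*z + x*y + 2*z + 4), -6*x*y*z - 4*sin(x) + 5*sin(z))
20*x**3 - 6*x*y + x*z + 2*y*z + 5*cos(z)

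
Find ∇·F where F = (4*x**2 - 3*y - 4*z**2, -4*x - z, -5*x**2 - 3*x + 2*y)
8*x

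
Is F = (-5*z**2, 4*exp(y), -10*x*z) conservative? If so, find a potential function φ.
Yes, F is conservative. φ = -5*x*z**2 + 4*exp(y)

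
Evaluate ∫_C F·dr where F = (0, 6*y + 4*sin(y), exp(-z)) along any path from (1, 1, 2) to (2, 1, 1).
(1 - E)*exp(-2)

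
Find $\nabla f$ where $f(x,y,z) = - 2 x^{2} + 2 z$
(-4*x, 0, 2)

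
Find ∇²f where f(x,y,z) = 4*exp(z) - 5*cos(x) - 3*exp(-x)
4*exp(z) + 5*cos(x) - 3*exp(-x)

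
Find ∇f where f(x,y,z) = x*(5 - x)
(5 - 2*x, 0, 0)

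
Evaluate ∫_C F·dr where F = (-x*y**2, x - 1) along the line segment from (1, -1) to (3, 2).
-2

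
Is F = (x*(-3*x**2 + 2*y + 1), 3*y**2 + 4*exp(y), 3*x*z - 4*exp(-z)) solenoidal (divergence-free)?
No, ∇·F = -9*x**2 + 3*x + 8*y + 4*exp(y) + 1 + 4*exp(-z)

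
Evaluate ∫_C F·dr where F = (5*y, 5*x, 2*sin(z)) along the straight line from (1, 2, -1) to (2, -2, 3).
-30 + 2*cos(1) - 2*cos(3)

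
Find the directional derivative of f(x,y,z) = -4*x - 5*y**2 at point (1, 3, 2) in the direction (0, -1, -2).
6*sqrt(5)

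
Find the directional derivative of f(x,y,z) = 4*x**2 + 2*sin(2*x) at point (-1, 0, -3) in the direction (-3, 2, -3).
6*sqrt(22)*(2 - cos(2))/11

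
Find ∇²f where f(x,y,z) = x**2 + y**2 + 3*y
4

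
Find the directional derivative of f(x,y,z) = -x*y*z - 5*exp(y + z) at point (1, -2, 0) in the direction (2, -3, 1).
sqrt(14)*(5 + exp(2))*exp(-2)/7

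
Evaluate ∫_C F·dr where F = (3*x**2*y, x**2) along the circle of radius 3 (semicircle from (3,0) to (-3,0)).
-243*pi/8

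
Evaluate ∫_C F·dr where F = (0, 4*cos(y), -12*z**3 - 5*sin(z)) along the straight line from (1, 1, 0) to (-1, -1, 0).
-8*sin(1)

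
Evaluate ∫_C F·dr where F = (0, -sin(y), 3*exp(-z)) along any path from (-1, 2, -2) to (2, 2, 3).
-(3 - 3*exp(5))*exp(-3)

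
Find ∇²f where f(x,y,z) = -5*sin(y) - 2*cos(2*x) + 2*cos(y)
5*sin(y) + 8*cos(2*x) - 2*cos(y)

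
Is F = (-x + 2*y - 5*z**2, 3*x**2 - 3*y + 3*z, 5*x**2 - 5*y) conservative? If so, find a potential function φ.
No, ∇×F = (-8, -10*x - 10*z, 6*x - 2) ≠ 0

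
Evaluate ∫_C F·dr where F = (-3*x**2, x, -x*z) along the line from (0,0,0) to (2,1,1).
-23/3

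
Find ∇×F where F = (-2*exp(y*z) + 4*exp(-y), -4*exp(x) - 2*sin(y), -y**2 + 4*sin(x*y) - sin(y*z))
(4*x*cos(x*y) - 2*y - z*cos(y*z), -2*y*(exp(y*z) + 2*cos(x*y)), 2*z*exp(y*z) - 4*exp(x) + 4*exp(-y))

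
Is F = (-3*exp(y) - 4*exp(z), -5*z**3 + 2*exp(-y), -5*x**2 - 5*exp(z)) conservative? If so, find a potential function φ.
No, ∇×F = (15*z**2, 10*x - 4*exp(z), 3*exp(y)) ≠ 0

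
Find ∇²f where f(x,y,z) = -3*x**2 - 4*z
-6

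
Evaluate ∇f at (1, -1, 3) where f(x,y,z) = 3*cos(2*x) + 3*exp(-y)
(-6*sin(2), -3*E, 0)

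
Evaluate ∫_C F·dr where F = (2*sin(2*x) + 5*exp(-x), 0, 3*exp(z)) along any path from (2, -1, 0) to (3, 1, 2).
-3 - cos(6) + cos(4) - 5*exp(-3) + 5*exp(-2) + 3*exp(2)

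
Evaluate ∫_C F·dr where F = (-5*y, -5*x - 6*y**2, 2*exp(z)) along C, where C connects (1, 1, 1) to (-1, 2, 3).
-2*E + 1 + 2*exp(3)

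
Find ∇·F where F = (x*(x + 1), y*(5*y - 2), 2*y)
2*x + 10*y - 1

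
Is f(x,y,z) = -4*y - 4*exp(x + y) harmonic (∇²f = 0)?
No, ∇²f = -8*exp(x + y)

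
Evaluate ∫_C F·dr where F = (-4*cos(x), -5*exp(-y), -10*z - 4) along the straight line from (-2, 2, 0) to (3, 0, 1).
-4 - 4*sin(2) - 5*exp(-2) - 4*sin(3)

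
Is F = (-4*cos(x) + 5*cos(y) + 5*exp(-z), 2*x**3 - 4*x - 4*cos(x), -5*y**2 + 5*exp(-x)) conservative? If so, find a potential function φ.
No, ∇×F = (-10*y, -5*exp(-z) + 5*exp(-x), 6*x**2 + 4*sin(x) + 5*sin(y) - 4) ≠ 0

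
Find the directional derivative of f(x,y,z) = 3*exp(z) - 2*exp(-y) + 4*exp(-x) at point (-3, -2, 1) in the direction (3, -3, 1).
3*sqrt(19)*E*(-4*exp(2) - 2*E + 1)/19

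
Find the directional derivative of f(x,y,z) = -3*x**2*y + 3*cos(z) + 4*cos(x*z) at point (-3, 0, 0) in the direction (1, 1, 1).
-9*sqrt(3)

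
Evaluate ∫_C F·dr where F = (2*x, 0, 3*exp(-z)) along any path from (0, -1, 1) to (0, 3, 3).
-(3 - 3*exp(2))*exp(-3)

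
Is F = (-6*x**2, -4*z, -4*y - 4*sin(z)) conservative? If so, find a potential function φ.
Yes, F is conservative. φ = -2*x**3 - 4*y*z + 4*cos(z)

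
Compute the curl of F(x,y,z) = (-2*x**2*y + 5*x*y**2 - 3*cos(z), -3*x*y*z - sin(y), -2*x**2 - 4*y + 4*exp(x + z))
(3*x*y - 4, 4*x - 4*exp(x + z) + 3*sin(z), 2*x**2 - 10*x*y - 3*y*z)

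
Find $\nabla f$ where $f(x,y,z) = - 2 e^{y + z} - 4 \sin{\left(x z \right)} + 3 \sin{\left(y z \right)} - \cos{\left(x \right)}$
(-4*z*cos(x*z) + sin(x), 3*z*cos(y*z) - 2*exp(y + z), -4*x*cos(x*z) + 3*y*cos(y*z) - 2*exp(y + z))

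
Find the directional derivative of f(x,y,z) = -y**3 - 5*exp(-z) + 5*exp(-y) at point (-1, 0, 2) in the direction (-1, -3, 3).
15*sqrt(19)*(1 + exp(2))*exp(-2)/19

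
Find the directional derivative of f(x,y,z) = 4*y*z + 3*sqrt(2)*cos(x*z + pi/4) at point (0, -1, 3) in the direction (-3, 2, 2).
43*sqrt(17)/17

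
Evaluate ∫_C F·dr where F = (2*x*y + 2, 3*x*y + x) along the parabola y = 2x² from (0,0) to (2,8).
2764/15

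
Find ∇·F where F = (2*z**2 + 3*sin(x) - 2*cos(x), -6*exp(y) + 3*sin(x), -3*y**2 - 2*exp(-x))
-6*exp(y) + 2*sin(x) + 3*cos(x)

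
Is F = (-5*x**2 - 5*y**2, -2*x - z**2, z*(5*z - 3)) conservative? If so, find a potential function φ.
No, ∇×F = (2*z, 0, 10*y - 2) ≠ 0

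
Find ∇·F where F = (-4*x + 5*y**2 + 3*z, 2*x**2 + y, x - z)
-4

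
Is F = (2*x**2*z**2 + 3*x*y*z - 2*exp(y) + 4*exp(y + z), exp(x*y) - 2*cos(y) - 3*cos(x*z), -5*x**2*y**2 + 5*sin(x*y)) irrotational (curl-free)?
No, ∇×F = (x*(-10*x*y - 3*sin(x*z) + 5*cos(x*y)), 4*x**2*z + 10*x*y**2 + 3*x*y - 5*y*cos(x*y) + 4*exp(y + z), -3*x*z + y*exp(x*y) + 3*z*sin(x*z) + 2*exp(y) - 4*exp(y + z))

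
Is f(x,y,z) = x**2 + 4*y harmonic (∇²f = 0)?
No, ∇²f = 2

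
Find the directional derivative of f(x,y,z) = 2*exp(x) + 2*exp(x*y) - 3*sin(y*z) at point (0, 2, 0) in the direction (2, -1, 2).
0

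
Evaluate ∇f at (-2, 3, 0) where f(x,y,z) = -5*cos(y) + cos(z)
(0, 5*sin(3), 0)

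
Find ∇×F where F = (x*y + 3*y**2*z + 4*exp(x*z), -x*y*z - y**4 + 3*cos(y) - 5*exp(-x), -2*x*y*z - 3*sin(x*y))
(x*(y - 2*z - 3*cos(x*y)), 4*x*exp(x*z) + 3*y**2 + 2*y*z + 3*y*cos(x*y), -x - 7*y*z + 5*exp(-x))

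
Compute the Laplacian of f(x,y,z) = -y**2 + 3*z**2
4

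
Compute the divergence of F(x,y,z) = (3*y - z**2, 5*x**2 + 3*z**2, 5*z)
5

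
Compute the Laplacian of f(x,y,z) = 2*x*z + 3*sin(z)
-3*sin(z)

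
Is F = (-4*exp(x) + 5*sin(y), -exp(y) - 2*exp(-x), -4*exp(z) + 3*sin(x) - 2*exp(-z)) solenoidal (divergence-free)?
No, ∇·F = -4*exp(x) - exp(y) - 4*exp(z) + 2*exp(-z)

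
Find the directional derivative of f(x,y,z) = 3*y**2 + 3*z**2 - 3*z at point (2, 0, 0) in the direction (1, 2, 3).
-9*sqrt(14)/14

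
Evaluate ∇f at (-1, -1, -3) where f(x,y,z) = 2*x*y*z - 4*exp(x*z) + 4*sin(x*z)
(6 - 12*cos(3) + 12*exp(3), 6, 2 - 4*cos(3) + 4*exp(3))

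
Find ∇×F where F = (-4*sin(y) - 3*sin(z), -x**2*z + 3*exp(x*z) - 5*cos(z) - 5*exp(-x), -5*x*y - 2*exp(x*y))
(x**2 - 2*x*exp(x*y) - 3*x*exp(x*z) - 5*x - 5*sin(z), 2*y*exp(x*y) + 5*y - 3*cos(z), -2*x*z + 3*z*exp(x*z) + 4*cos(y) + 5*exp(-x))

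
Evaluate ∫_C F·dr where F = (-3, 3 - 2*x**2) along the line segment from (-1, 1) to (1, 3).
-4/3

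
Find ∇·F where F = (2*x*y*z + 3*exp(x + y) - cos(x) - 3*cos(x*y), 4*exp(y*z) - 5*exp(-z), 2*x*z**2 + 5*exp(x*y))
4*x*z + 2*y*z + 3*y*sin(x*y) + 4*z*exp(y*z) + 3*exp(x + y) + sin(x)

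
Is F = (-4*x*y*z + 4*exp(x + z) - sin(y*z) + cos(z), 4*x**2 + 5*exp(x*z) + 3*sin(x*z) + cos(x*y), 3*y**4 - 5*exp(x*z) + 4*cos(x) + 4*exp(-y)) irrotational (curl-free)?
No, ∇×F = (-5*x*exp(x*z) - 3*x*cos(x*z) + 12*y**3 - 4*exp(-y), -4*x*y - y*cos(y*z) + 5*z*exp(x*z) + 4*exp(x + z) + 4*sin(x) - sin(z), 4*x*z + 8*x - y*sin(x*y) + 5*z*exp(x*z) + 3*z*cos(x*z) + z*cos(y*z))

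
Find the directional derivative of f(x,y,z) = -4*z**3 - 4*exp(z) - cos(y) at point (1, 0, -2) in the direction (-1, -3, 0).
0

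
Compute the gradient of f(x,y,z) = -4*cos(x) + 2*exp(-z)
(4*sin(x), 0, -2*exp(-z))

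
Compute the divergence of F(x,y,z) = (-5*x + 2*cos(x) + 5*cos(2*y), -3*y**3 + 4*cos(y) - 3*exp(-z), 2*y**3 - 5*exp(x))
-9*y**2 - 2*sin(x) - 4*sin(y) - 5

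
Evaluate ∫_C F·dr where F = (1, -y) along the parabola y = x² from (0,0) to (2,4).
-6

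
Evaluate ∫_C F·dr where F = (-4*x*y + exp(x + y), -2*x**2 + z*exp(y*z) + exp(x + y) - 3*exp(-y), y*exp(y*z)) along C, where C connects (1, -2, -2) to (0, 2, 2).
-2*exp(2) - 4 - exp(-1) + 3*exp(-2)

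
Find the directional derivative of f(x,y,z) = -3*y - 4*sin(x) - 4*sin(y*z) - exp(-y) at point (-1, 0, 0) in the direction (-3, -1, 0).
sqrt(10)*(1 + 6*cos(1))/5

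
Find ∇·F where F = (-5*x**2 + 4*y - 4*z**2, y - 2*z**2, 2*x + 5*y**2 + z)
2 - 10*x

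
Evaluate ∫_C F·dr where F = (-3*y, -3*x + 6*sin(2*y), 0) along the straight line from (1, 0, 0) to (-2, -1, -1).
-3 - 3*cos(2)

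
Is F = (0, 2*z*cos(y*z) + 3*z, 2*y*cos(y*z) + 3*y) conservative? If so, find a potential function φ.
Yes, F is conservative. φ = 3*y*z + 2*sin(y*z)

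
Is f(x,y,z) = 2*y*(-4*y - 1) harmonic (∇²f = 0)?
No, ∇²f = -16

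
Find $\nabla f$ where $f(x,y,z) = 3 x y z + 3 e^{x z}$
(3*z*(y + exp(x*z)), 3*x*z, 3*x*(y + exp(x*z)))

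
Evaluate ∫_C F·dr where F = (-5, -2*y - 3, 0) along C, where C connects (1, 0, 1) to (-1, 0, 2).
10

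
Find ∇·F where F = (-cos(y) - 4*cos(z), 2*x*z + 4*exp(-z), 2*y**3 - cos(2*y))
0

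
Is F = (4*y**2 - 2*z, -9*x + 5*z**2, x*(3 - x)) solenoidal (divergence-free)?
Yes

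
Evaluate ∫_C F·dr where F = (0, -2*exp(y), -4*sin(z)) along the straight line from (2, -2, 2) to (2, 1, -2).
2*(1 - exp(3))*exp(-2)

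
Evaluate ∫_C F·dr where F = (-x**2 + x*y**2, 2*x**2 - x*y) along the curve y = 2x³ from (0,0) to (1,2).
179/210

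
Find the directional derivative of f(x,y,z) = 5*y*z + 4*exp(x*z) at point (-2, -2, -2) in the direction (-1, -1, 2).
sqrt(6)*(-4*exp(4) - 5)/3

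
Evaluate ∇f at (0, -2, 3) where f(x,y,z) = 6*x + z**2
(6, 0, 6)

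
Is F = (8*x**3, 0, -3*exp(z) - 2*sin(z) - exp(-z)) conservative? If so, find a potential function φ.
Yes, F is conservative. φ = 2*x**4 - 3*exp(z) + 2*cos(z) + exp(-z)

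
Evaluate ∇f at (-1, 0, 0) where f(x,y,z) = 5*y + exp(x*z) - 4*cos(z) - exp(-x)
(E, 5, -1)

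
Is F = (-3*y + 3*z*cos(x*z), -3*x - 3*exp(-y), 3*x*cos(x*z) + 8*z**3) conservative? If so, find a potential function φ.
Yes, F is conservative. φ = -3*x*y + 2*z**4 + 3*sin(x*z) + 3*exp(-y)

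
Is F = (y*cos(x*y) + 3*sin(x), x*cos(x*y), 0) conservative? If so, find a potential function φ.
Yes, F is conservative. φ = sin(x*y) - 3*cos(x)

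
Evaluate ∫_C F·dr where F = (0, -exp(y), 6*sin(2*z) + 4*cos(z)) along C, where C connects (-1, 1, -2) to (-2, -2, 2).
-exp(-2) + E + 8*sin(2)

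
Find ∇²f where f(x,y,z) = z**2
2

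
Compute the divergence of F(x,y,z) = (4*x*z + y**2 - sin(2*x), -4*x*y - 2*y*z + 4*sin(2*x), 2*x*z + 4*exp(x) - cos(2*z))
-2*x + 2*z + 2*sin(2*z) - 2*cos(2*x)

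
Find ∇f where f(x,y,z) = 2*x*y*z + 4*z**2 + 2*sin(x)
(2*y*z + 2*cos(x), 2*x*z, 2*x*y + 8*z)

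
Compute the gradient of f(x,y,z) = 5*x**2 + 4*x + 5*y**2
(10*x + 4, 10*y, 0)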